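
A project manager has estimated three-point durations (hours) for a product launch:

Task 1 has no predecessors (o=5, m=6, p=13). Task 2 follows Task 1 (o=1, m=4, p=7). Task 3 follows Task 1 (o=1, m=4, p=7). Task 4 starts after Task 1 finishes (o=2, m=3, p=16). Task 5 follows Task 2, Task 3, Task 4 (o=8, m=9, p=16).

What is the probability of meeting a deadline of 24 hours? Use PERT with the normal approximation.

te_Task 1 = (5 + 4·6 + 13)/6 = 42/6 = 7; σ²_Task 1 = ((13−5)/6)² = 1.778
te_Task 2 = (1 + 4·4 + 7)/6 = 24/6 = 4; σ²_Task 2 = ((7−1)/6)² = 1.000
te_Task 3 = (1 + 4·4 + 7)/6 = 24/6 = 4; σ²_Task 3 = ((7−1)/6)² = 1.000
te_Task 4 = (2 + 4·3 + 16)/6 = 30/6 = 5; σ²_Task 4 = ((16−2)/6)² = 5.444
te_Task 5 = (8 + 4·9 + 16)/6 = 60/6 = 10; σ²_Task 5 = ((16−8)/6)² = 1.778

Forward pass:
ES_Task 1 = 0; EF_Task 1 = 7
ES_Task 2 = 7; EF_Task 2 = 7+4 = 11
ES_Task 3 = 7; EF_Task 3 = 7+4 = 11
ES_Task 4 = 7; EF_Task 4 = 7+5 = 12
ES_Task 5 = max(EF_Task 2=11, EF_Task 3=11, EF_Task 4=12) = 12; EF_Task 5 = 12+10 = 22
Expected project duration μ = 22 hours. Critical path: Task 1 → Task 4 → Task 5.

Variance along critical path = 1.778 + 5.444 + 1.778 = 9.000; σ = √9.000 = 3.000 hours.
Z = (24 − 22) / 3.000 = 0.667
P(T ≤ 24) = Φ(0.667) ≈ 0.748

0.748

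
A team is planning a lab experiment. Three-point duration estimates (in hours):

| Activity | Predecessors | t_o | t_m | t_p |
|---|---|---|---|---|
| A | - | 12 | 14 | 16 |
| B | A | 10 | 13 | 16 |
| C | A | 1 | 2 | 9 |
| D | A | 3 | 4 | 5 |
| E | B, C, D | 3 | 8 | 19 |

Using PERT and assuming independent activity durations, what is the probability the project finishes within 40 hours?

te_A = (12 + 4·14 + 16)/6 = 84/6 = 14; σ²_A = ((16−12)/6)² = 0.444
te_B = (10 + 4·13 + 16)/6 = 78/6 = 13; σ²_B = ((16−10)/6)² = 1.000
te_C = (1 + 4·2 + 9)/6 = 18/6 = 3; σ²_C = ((9−1)/6)² = 1.778
te_D = (3 + 4·4 + 5)/6 = 24/6 = 4; σ²_D = ((5−3)/6)² = 0.111
te_E = (3 + 4·8 + 19)/6 = 54/6 = 9; σ²_E = ((19−3)/6)² = 7.111

Forward pass:
ES_A = 0; EF_A = 14
ES_B = 14; EF_B = 14+13 = 27
ES_C = 14; EF_C = 14+3 = 17
ES_D = 14; EF_D = 14+4 = 18
ES_E = max(EF_B=27, EF_C=17, EF_D=18) = 27; EF_E = 27+9 = 36
Expected project duration μ = 36 hours. Critical path: A → B → E.

Variance along critical path = 0.444 + 1.000 + 7.111 = 8.556; σ = √8.556 = 2.925 hours.
Z = (40 − 36) / 2.925 = 1.368
P(T ≤ 40) = Φ(1.368) ≈ 0.914

0.914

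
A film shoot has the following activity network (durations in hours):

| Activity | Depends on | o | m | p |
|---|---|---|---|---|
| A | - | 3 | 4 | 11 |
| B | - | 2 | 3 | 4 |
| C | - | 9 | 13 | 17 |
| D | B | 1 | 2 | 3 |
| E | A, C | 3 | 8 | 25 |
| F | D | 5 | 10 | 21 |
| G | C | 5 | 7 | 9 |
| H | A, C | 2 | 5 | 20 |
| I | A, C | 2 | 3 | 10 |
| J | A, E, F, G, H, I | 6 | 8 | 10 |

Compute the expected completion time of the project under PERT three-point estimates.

te_A = (3 + 4·4 + 11)/6 = 30/6 = 5
te_B = (2 + 4·3 + 4)/6 = 18/6 = 3
te_C = (9 + 4·13 + 17)/6 = 78/6 = 13
te_D = (1 + 4·2 + 3)/6 = 12/6 = 2
te_E = (3 + 4·8 + 25)/6 = 60/6 = 10
te_F = (5 + 4·10 + 21)/6 = 66/6 = 11
te_G = (5 + 4·7 + 9)/6 = 42/6 = 7
te_H = (2 + 4·5 + 20)/6 = 42/6 = 7
te_I = (2 + 4·3 + 10)/6 = 24/6 = 4
te_J = (6 + 4·8 + 10)/6 = 48/6 = 8

Forward pass:
ES_A = 0; EF_A = 5
ES_B = 0; EF_B = 3
ES_C = 0; EF_C = 13
ES_D = 3; EF_D = 3+2 = 5
ES_E = max(EF_A=5, EF_C=13) = 13; EF_E = 13+10 = 23
ES_F = 5; EF_F = 5+11 = 16
ES_G = 13; EF_G = 13+7 = 20
ES_H = max(EF_A=5, EF_C=13) = 13; EF_H = 13+7 = 20
ES_I = max(EF_A=5, EF_C=13) = 13; EF_I = 13+4 = 17
ES_J = max(EF_A=5, EF_E=23, EF_F=16, EF_G=20, EF_H=20, EF_I=17) = 23; EF_J = 23+8 = 31
Expected project duration μ = 31 hours. Critical path: C → E → J.

31 hours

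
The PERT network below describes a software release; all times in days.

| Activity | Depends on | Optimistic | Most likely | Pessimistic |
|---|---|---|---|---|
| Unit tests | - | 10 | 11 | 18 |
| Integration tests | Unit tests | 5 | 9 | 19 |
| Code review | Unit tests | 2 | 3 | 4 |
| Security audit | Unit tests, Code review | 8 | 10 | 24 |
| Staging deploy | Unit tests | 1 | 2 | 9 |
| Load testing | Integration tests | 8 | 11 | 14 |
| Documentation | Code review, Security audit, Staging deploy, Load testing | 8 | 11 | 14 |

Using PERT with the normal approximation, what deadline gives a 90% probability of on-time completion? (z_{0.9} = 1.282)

47.9 days

te_Unit tests = (10 + 4·11 + 18)/6 = 72/6 = 12; σ²_Unit tests = ((18−10)/6)² = 1.778
te_Integration tests = (5 + 4·9 + 19)/6 = 60/6 = 10; σ²_Integration tests = ((19−5)/6)² = 5.444
te_Code review = (2 + 4·3 + 4)/6 = 18/6 = 3; σ²_Code review = ((4−2)/6)² = 0.111
te_Security audit = (8 + 4·10 + 24)/6 = 72/6 = 12; σ²_Security audit = ((24−8)/6)² = 7.111
te_Staging deploy = (1 + 4·2 + 9)/6 = 18/6 = 3; σ²_Staging deploy = ((9−1)/6)² = 1.778
te_Load testing = (8 + 4·11 + 14)/6 = 66/6 = 11; σ²_Load testing = ((14−8)/6)² = 1.000
te_Documentation = (8 + 4·11 + 14)/6 = 66/6 = 11; σ²_Documentation = ((14−8)/6)² = 1.000

Forward pass:
ES_Unit tests = 0; EF_Unit tests = 12
ES_Integration tests = 12; EF_Integration tests = 12+10 = 22
ES_Code review = 12; EF_Code review = 12+3 = 15
ES_Security audit = max(EF_Unit tests=12, EF_Code review=15) = 15; EF_Security audit = 15+12 = 27
ES_Staging deploy = 12; EF_Staging deploy = 12+3 = 15
ES_Load testing = 22; EF_Load testing = 22+11 = 33
ES_Documentation = max(EF_Code review=15, EF_Security audit=27, EF_Staging deploy=15, EF_Load testing=33) = 33; EF_Documentation = 33+11 = 44
Expected project duration μ = 44 days. Critical path: Unit tests → Integration tests → Load testing → Documentation.

Variance along critical path = 1.778 + 5.444 + 1.000 + 1.000 = 9.222; σ = 3.037 days.
D = μ + z·σ = 44 + 1.282·3.037 = 47.9 days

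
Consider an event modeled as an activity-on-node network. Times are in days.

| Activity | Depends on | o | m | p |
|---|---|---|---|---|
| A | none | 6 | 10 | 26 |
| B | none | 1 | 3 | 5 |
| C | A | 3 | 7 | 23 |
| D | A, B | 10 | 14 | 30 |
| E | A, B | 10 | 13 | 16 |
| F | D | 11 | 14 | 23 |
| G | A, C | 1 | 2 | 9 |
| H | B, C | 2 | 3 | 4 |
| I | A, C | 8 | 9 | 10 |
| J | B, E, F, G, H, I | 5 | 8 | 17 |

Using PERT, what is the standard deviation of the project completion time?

5.50 days

te_A = (6 + 4·10 + 26)/6 = 72/6 = 12; σ²_A = ((26−6)/6)² = 11.111
te_B = (1 + 4·3 + 5)/6 = 18/6 = 3; σ²_B = ((5−1)/6)² = 0.444
te_C = (3 + 4·7 + 23)/6 = 54/6 = 9; σ²_C = ((23−3)/6)² = 11.111
te_D = (10 + 4·14 + 30)/6 = 96/6 = 16; σ²_D = ((30−10)/6)² = 11.111
te_E = (10 + 4·13 + 16)/6 = 78/6 = 13; σ²_E = ((16−10)/6)² = 1.000
te_F = (11 + 4·14 + 23)/6 = 90/6 = 15; σ²_F = ((23−11)/6)² = 4.000
te_G = (1 + 4·2 + 9)/6 = 18/6 = 3; σ²_G = ((9−1)/6)² = 1.778
te_H = (2 + 4·3 + 4)/6 = 18/6 = 3; σ²_H = ((4−2)/6)² = 0.111
te_I = (8 + 4·9 + 10)/6 = 54/6 = 9; σ²_I = ((10−8)/6)² = 0.111
te_J = (5 + 4·8 + 17)/6 = 54/6 = 9; σ²_J = ((17−5)/6)² = 4.000

Forward pass:
ES_A = 0; EF_A = 12
ES_B = 0; EF_B = 3
ES_C = 12; EF_C = 12+9 = 21
ES_D = max(EF_A=12, EF_B=3) = 12; EF_D = 12+16 = 28
ES_E = max(EF_A=12, EF_B=3) = 12; EF_E = 12+13 = 25
ES_F = 28; EF_F = 28+15 = 43
ES_G = max(EF_A=12, EF_C=21) = 21; EF_G = 21+3 = 24
ES_H = max(EF_B=3, EF_C=21) = 21; EF_H = 21+3 = 24
ES_I = max(EF_A=12, EF_C=21) = 21; EF_I = 21+9 = 30
ES_J = max(EF_B=3, EF_E=25, EF_F=43, EF_G=24, EF_H=24, EF_I=30) = 43; EF_J = 43+9 = 52
Expected project duration μ = 52 days. Critical path: A → D → F → J.

Variance along critical path = 11.111 + 11.111 + 4.000 + 4.000 = 30.222
σ = √30.222 = 5.497 days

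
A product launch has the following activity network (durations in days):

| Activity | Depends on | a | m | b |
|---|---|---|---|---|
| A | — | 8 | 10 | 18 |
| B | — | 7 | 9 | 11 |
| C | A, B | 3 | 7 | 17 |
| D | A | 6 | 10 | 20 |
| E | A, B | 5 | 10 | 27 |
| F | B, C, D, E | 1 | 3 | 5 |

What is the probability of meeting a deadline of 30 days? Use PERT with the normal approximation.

0.836

te_A = (8 + 4·10 + 18)/6 = 66/6 = 11; σ²_A = ((18−8)/6)² = 2.778
te_B = (7 + 4·9 + 11)/6 = 54/6 = 9; σ²_B = ((11−7)/6)² = 0.444
te_C = (3 + 4·7 + 17)/6 = 48/6 = 8; σ²_C = ((17−3)/6)² = 5.444
te_D = (6 + 4·10 + 20)/6 = 66/6 = 11; σ²_D = ((20−6)/6)² = 5.444
te_E = (5 + 4·10 + 27)/6 = 72/6 = 12; σ²_E = ((27−5)/6)² = 13.444
te_F = (1 + 4·3 + 5)/6 = 18/6 = 3; σ²_F = ((5−1)/6)² = 0.444

Forward pass:
ES_A = 0; EF_A = 11
ES_B = 0; EF_B = 9
ES_C = max(EF_A=11, EF_B=9) = 11; EF_C = 11+8 = 19
ES_D = 11; EF_D = 11+11 = 22
ES_E = max(EF_A=11, EF_B=9) = 11; EF_E = 11+12 = 23
ES_F = max(EF_B=9, EF_C=19, EF_D=22, EF_E=23) = 23; EF_F = 23+3 = 26
Expected project duration μ = 26 days. Critical path: A → E → F.

Variance along critical path = 2.778 + 13.444 + 0.444 = 16.667; σ = √16.667 = 4.082 days.
Z = (30 − 26) / 4.082 = 0.980
P(T ≤ 30) = Φ(0.980) ≈ 0.836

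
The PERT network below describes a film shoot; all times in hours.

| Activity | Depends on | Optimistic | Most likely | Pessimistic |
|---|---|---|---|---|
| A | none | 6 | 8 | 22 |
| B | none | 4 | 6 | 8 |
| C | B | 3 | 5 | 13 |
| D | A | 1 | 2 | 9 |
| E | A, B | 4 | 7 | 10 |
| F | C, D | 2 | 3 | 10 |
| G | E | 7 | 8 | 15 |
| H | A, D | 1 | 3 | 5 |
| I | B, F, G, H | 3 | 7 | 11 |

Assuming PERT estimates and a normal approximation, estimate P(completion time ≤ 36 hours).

0.810

te_A = (6 + 4·8 + 22)/6 = 60/6 = 10; σ²_A = ((22−6)/6)² = 7.111
te_B = (4 + 4·6 + 8)/6 = 36/6 = 6; σ²_B = ((8−4)/6)² = 0.444
te_C = (3 + 4·5 + 13)/6 = 36/6 = 6; σ²_C = ((13−3)/6)² = 2.778
te_D = (1 + 4·2 + 9)/6 = 18/6 = 3; σ²_D = ((9−1)/6)² = 1.778
te_E = (4 + 4·7 + 10)/6 = 42/6 = 7; σ²_E = ((10−4)/6)² = 1.000
te_F = (2 + 4·3 + 10)/6 = 24/6 = 4; σ²_F = ((10−2)/6)² = 1.778
te_G = (7 + 4·8 + 15)/6 = 54/6 = 9; σ²_G = ((15−7)/6)² = 1.778
te_H = (1 + 4·3 + 5)/6 = 18/6 = 3; σ²_H = ((5−1)/6)² = 0.444
te_I = (3 + 4·7 + 11)/6 = 42/6 = 7; σ²_I = ((11−3)/6)² = 1.778

Forward pass:
ES_A = 0; EF_A = 10
ES_B = 0; EF_B = 6
ES_C = 6; EF_C = 6+6 = 12
ES_D = 10; EF_D = 10+3 = 13
ES_E = max(EF_A=10, EF_B=6) = 10; EF_E = 10+7 = 17
ES_F = max(EF_C=12, EF_D=13) = 13; EF_F = 13+4 = 17
ES_G = 17; EF_G = 17+9 = 26
ES_H = max(EF_A=10, EF_D=13) = 13; EF_H = 13+3 = 16
ES_I = max(EF_B=6, EF_F=17, EF_G=26, EF_H=16) = 26; EF_I = 26+7 = 33
Expected project duration μ = 33 hours. Critical path: A → E → G → I.

Variance along critical path = 7.111 + 1.000 + 1.778 + 1.778 = 11.667; σ = √11.667 = 3.416 hours.
Z = (36 − 33) / 3.416 = 0.878
P(T ≤ 36) = Φ(0.878) ≈ 0.810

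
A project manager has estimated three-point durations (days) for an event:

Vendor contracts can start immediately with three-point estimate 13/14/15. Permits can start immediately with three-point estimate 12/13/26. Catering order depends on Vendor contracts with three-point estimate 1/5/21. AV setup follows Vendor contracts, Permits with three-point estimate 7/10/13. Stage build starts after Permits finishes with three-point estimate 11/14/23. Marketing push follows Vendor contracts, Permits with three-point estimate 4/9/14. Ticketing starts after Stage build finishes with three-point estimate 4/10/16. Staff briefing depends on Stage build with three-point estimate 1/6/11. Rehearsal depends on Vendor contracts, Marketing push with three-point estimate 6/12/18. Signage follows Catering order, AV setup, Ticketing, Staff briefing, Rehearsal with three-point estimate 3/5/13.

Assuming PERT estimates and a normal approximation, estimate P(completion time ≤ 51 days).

te_Vendor contracts = (13 + 4·14 + 15)/6 = 84/6 = 14; σ²_Vendor contracts = ((15−13)/6)² = 0.111
te_Permits = (12 + 4·13 + 26)/6 = 90/6 = 15; σ²_Permits = ((26−12)/6)² = 5.444
te_Catering order = (1 + 4·5 + 21)/6 = 42/6 = 7; σ²_Catering order = ((21−1)/6)² = 11.111
te_AV setup = (7 + 4·10 + 13)/6 = 60/6 = 10; σ²_AV setup = ((13−7)/6)² = 1.000
te_Stage build = (11 + 4·14 + 23)/6 = 90/6 = 15; σ²_Stage build = ((23−11)/6)² = 4.000
te_Marketing push = (4 + 4·9 + 14)/6 = 54/6 = 9; σ²_Marketing push = ((14−4)/6)² = 2.778
te_Ticketing = (4 + 4·10 + 16)/6 = 60/6 = 10; σ²_Ticketing = ((16−4)/6)² = 4.000
te_Staff briefing = (1 + 4·6 + 11)/6 = 36/6 = 6; σ²_Staff briefing = ((11−1)/6)² = 2.778
te_Rehearsal = (6 + 4·12 + 18)/6 = 72/6 = 12; σ²_Rehearsal = ((18−6)/6)² = 4.000
te_Signage = (3 + 4·5 + 13)/6 = 36/6 = 6; σ²_Signage = ((13−3)/6)² = 2.778

Forward pass:
ES_Vendor contracts = 0; EF_Vendor contracts = 14
ES_Permits = 0; EF_Permits = 15
ES_Catering order = 14; EF_Catering order = 14+7 = 21
ES_AV setup = max(EF_Vendor contracts=14, EF_Permits=15) = 15; EF_AV setup = 15+10 = 25
ES_Stage build = 15; EF_Stage build = 15+15 = 30
ES_Marketing push = max(EF_Vendor contracts=14, EF_Permits=15) = 15; EF_Marketing push = 15+9 = 24
ES_Ticketing = 30; EF_Ticketing = 30+10 = 40
ES_Staff briefing = 30; EF_Staff briefing = 30+6 = 36
ES_Rehearsal = max(EF_Vendor contracts=14, EF_Marketing push=24) = 24; EF_Rehearsal = 24+12 = 36
ES_Signage = max(EF_Catering order=21, EF_AV setup=25, EF_Ticketing=40, EF_Staff briefing=36, EF_Rehearsal=36) = 40; EF_Signage = 40+6 = 46
Expected project duration μ = 46 days. Critical path: Permits → Stage build → Ticketing → Signage.

Variance along critical path = 5.444 + 4.000 + 4.000 + 2.778 = 16.222; σ = √16.222 = 4.028 days.
Z = (51 − 46) / 4.028 = 1.241
P(T ≤ 51) = Φ(1.241) ≈ 0.893

0.893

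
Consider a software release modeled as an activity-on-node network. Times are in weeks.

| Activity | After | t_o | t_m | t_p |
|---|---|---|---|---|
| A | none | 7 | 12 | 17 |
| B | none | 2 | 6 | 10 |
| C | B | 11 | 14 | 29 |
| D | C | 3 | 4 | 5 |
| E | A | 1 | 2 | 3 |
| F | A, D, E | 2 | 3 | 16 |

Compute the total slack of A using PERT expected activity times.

12 weeks

te_A = (7 + 4·12 + 17)/6 = 72/6 = 12
te_B = (2 + 4·6 + 10)/6 = 36/6 = 6
te_C = (11 + 4·14 + 29)/6 = 96/6 = 16
te_D = (3 + 4·4 + 5)/6 = 24/6 = 4
te_E = (1 + 4·2 + 3)/6 = 12/6 = 2
te_F = (2 + 4·3 + 16)/6 = 30/6 = 5

Forward pass:
ES_A = 0; EF_A = 12
ES_B = 0; EF_B = 6
ES_C = 6; EF_C = 6+16 = 22
ES_D = 22; EF_D = 22+4 = 26
ES_E = 12; EF_E = 12+2 = 14
ES_F = max(EF_A=12, EF_D=26, EF_E=14) = 26; EF_F = 26+5 = 31
Expected project duration μ = 31 weeks. Critical path: B → C → D → F.

Backward pass:
LF_F = 31; LS_F = 31−5 = 26
LF_E = LS_F = 26; LS_E = 26−2 = 24
LF_D = LS_F = 26; LS_D = 26−4 = 22
LF_C = LS_D = 22; LS_C = 22−16 = 6
LF_B = LS_C = 6; LS_B = 6−6 = 0
LF_A = min(LS_E=24, LS_F=26) = 24; LS_A = 24−12 = 12
Slack_A = LS_A − ES_A = 12 − 0 = 12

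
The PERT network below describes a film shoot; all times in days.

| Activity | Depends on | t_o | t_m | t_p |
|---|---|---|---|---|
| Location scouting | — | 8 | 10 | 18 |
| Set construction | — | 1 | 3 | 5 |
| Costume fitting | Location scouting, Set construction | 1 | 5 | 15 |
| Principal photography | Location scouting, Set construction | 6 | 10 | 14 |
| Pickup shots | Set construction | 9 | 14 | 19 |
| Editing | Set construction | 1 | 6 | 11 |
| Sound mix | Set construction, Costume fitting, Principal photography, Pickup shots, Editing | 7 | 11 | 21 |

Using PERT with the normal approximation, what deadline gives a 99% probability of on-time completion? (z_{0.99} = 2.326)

40.4 days

te_Location scouting = (8 + 4·10 + 18)/6 = 66/6 = 11; σ²_Location scouting = ((18−8)/6)² = 2.778
te_Set construction = (1 + 4·3 + 5)/6 = 18/6 = 3; σ²_Set construction = ((5−1)/6)² = 0.444
te_Costume fitting = (1 + 4·5 + 15)/6 = 36/6 = 6; σ²_Costume fitting = ((15−1)/6)² = 5.444
te_Principal photography = (6 + 4·10 + 14)/6 = 60/6 = 10; σ²_Principal photography = ((14−6)/6)² = 1.778
te_Pickup shots = (9 + 4·14 + 19)/6 = 84/6 = 14; σ²_Pickup shots = ((19−9)/6)² = 2.778
te_Editing = (1 + 4·6 + 11)/6 = 36/6 = 6; σ²_Editing = ((11−1)/6)² = 2.778
te_Sound mix = (7 + 4·11 + 21)/6 = 72/6 = 12; σ²_Sound mix = ((21−7)/6)² = 5.444

Forward pass:
ES_Location scouting = 0; EF_Location scouting = 11
ES_Set construction = 0; EF_Set construction = 3
ES_Costume fitting = max(EF_Location scouting=11, EF_Set construction=3) = 11; EF_Costume fitting = 11+6 = 17
ES_Principal photography = max(EF_Location scouting=11, EF_Set construction=3) = 11; EF_Principal photography = 11+10 = 21
ES_Pickup shots = 3; EF_Pickup shots = 3+14 = 17
ES_Editing = 3; EF_Editing = 3+6 = 9
ES_Sound mix = max(EF_Set construction=3, EF_Costume fitting=17, EF_Principal photography=21, EF_Pickup shots=17, EF_Editing=9) = 21; EF_Sound mix = 21+12 = 33
Expected project duration μ = 33 days. Critical path: Location scouting → Principal photography → Sound mix.

Variance along critical path = 2.778 + 1.778 + 5.444 = 10.000; σ = 3.162 days.
D = μ + z·σ = 33 + 2.326·3.162 = 40.4 days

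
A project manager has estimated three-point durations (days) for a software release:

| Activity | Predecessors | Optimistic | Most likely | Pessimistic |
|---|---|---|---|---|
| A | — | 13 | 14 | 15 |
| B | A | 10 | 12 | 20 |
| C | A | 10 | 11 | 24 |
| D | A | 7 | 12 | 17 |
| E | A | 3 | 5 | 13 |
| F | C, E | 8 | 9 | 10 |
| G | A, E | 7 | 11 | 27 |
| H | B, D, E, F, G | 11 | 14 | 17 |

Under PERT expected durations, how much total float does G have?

3 days

te_A = (13 + 4·14 + 15)/6 = 84/6 = 14
te_B = (10 + 4·12 + 20)/6 = 78/6 = 13
te_C = (10 + 4·11 + 24)/6 = 78/6 = 13
te_D = (7 + 4·12 + 17)/6 = 72/6 = 12
te_E = (3 + 4·5 + 13)/6 = 36/6 = 6
te_F = (8 + 4·9 + 10)/6 = 54/6 = 9
te_G = (7 + 4·11 + 27)/6 = 78/6 = 13
te_H = (11 + 4·14 + 17)/6 = 84/6 = 14

Forward pass:
ES_A = 0; EF_A = 14
ES_B = 14; EF_B = 14+13 = 27
ES_C = 14; EF_C = 14+13 = 27
ES_D = 14; EF_D = 14+12 = 26
ES_E = 14; EF_E = 14+6 = 20
ES_F = max(EF_C=27, EF_E=20) = 27; EF_F = 27+9 = 36
ES_G = max(EF_A=14, EF_E=20) = 20; EF_G = 20+13 = 33
ES_H = max(EF_B=27, EF_D=26, EF_E=20, EF_F=36, EF_G=33) = 36; EF_H = 36+14 = 50
Expected project duration μ = 50 days. Critical path: A → C → F → H.

Backward pass:
LF_H = 50; LS_H = 50−14 = 36
LF_G = LS_H = 36; LS_G = 36−13 = 23
LF_F = LS_H = 36; LS_F = 36−9 = 27
LF_E = min(LS_F=27, LS_G=23, LS_H=36) = 23; LS_E = 23−6 = 17
LF_D = LS_H = 36; LS_D = 36−12 = 24
LF_C = LS_F = 27; LS_C = 27−13 = 14
LF_B = LS_H = 36; LS_B = 36−13 = 23
LF_A = min(LS_B=23, LS_C=14, LS_D=24, LS_E=17, LS_G=23) = 14; LS_A = 14−14 = 0
Slack_G = LS_G − ES_G = 23 − 20 = 3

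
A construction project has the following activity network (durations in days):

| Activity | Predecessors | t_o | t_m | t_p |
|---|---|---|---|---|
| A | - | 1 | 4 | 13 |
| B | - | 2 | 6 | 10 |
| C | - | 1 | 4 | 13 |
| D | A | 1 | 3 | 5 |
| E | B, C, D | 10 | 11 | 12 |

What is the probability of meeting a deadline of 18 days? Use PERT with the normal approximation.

te_A = (1 + 4·4 + 13)/6 = 30/6 = 5; σ²_A = ((13−1)/6)² = 4.000
te_B = (2 + 4·6 + 10)/6 = 36/6 = 6; σ²_B = ((10−2)/6)² = 1.778
te_C = (1 + 4·4 + 13)/6 = 30/6 = 5; σ²_C = ((13−1)/6)² = 4.000
te_D = (1 + 4·3 + 5)/6 = 18/6 = 3; σ²_D = ((5−1)/6)² = 0.444
te_E = (10 + 4·11 + 12)/6 = 66/6 = 11; σ²_E = ((12−10)/6)² = 0.111

Forward pass:
ES_A = 0; EF_A = 5
ES_B = 0; EF_B = 6
ES_C = 0; EF_C = 5
ES_D = 5; EF_D = 5+3 = 8
ES_E = max(EF_B=6, EF_C=5, EF_D=8) = 8; EF_E = 8+11 = 19
Expected project duration μ = 19 days. Critical path: A → D → E.

Variance along critical path = 4.000 + 0.444 + 0.111 = 4.556; σ = √4.556 = 2.134 days.
Z = (18 − 19) / 2.134 = -0.469
P(T ≤ 18) = Φ(-0.469) ≈ 0.320

0.320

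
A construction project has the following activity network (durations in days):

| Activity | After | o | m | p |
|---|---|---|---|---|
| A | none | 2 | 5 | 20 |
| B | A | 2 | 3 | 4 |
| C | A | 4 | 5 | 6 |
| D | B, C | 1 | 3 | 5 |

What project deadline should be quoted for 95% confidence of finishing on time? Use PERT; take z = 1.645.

20.1 days

te_A = (2 + 4·5 + 20)/6 = 42/6 = 7; σ²_A = ((20−2)/6)² = 9.000
te_B = (2 + 4·3 + 4)/6 = 18/6 = 3; σ²_B = ((4−2)/6)² = 0.111
te_C = (4 + 4·5 + 6)/6 = 30/6 = 5; σ²_C = ((6−4)/6)² = 0.111
te_D = (1 + 4·3 + 5)/6 = 18/6 = 3; σ²_D = ((5−1)/6)² = 0.444

Forward pass:
ES_A = 0; EF_A = 7
ES_B = 7; EF_B = 7+3 = 10
ES_C = 7; EF_C = 7+5 = 12
ES_D = max(EF_B=10, EF_C=12) = 12; EF_D = 12+3 = 15
Expected project duration μ = 15 days. Critical path: A → C → D.

Variance along critical path = 9.000 + 0.111 + 0.444 = 9.556; σ = 3.091 days.
D = μ + z·σ = 15 + 1.645·3.091 = 20.1 days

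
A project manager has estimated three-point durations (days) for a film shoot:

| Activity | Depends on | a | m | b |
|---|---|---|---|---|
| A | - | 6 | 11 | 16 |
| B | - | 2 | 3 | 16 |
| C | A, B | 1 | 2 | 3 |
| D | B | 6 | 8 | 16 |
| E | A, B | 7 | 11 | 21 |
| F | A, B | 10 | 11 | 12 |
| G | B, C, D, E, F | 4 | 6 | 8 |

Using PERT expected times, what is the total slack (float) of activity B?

te_A = (6 + 4·11 + 16)/6 = 66/6 = 11
te_B = (2 + 4·3 + 16)/6 = 30/6 = 5
te_C = (1 + 4·2 + 3)/6 = 12/6 = 2
te_D = (6 + 4·8 + 16)/6 = 54/6 = 9
te_E = (7 + 4·11 + 21)/6 = 72/6 = 12
te_F = (10 + 4·11 + 12)/6 = 66/6 = 11
te_G = (4 + 4·6 + 8)/6 = 36/6 = 6

Forward pass:
ES_A = 0; EF_A = 11
ES_B = 0; EF_B = 5
ES_C = max(EF_A=11, EF_B=5) = 11; EF_C = 11+2 = 13
ES_D = 5; EF_D = 5+9 = 14
ES_E = max(EF_A=11, EF_B=5) = 11; EF_E = 11+12 = 23
ES_F = max(EF_A=11, EF_B=5) = 11; EF_F = 11+11 = 22
ES_G = max(EF_B=5, EF_C=13, EF_D=14, EF_E=23, EF_F=22) = 23; EF_G = 23+6 = 29
Expected project duration μ = 29 days. Critical path: A → E → G.

Backward pass:
LF_G = 29; LS_G = 29−6 = 23
LF_F = LS_G = 23; LS_F = 23−11 = 12
LF_E = LS_G = 23; LS_E = 23−12 = 11
LF_D = LS_G = 23; LS_D = 23−9 = 14
LF_C = LS_G = 23; LS_C = 23−2 = 21
LF_B = min(LS_C=21, LS_D=14, LS_E=11, LS_F=12, LS_G=23) = 11; LS_B = 11−5 = 6
LF_A = min(LS_C=21, LS_E=11, LS_F=12) = 11; LS_A = 11−11 = 0
Slack_B = LS_B − ES_B = 6 − 0 = 6

6 days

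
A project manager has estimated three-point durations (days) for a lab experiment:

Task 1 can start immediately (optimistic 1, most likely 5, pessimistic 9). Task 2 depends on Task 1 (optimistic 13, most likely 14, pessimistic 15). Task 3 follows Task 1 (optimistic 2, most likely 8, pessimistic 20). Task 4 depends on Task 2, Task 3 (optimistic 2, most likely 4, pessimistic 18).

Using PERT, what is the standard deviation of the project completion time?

3.00 days

te_Task 1 = (1 + 4·5 + 9)/6 = 30/6 = 5; σ²_Task 1 = ((9−1)/6)² = 1.778
te_Task 2 = (13 + 4·14 + 15)/6 = 84/6 = 14; σ²_Task 2 = ((15−13)/6)² = 0.111
te_Task 3 = (2 + 4·8 + 20)/6 = 54/6 = 9; σ²_Task 3 = ((20−2)/6)² = 9.000
te_Task 4 = (2 + 4·4 + 18)/6 = 36/6 = 6; σ²_Task 4 = ((18−2)/6)² = 7.111

Forward pass:
ES_Task 1 = 0; EF_Task 1 = 5
ES_Task 2 = 5; EF_Task 2 = 5+14 = 19
ES_Task 3 = 5; EF_Task 3 = 5+9 = 14
ES_Task 4 = max(EF_Task 2=19, EF_Task 3=14) = 19; EF_Task 4 = 19+6 = 25
Expected project duration μ = 25 days. Critical path: Task 1 → Task 2 → Task 4.

Variance along critical path = 1.778 + 0.111 + 7.111 = 9.000
σ = √9.000 = 3.000 days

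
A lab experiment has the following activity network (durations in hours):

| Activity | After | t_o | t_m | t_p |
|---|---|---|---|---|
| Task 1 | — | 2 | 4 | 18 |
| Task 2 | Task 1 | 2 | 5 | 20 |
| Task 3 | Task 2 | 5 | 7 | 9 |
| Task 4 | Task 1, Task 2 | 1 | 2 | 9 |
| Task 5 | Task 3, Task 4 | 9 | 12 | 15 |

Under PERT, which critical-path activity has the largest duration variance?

Task 2

te_Task 1 = (2 + 4·4 + 18)/6 = 36/6 = 6; σ²_Task 1 = ((18−2)/6)² = 7.111
te_Task 2 = (2 + 4·5 + 20)/6 = 42/6 = 7; σ²_Task 2 = ((20−2)/6)² = 9.000
te_Task 3 = (5 + 4·7 + 9)/6 = 42/6 = 7; σ²_Task 3 = ((9−5)/6)² = 0.444
te_Task 4 = (1 + 4·2 + 9)/6 = 18/6 = 3; σ²_Task 4 = ((9−1)/6)² = 1.778
te_Task 5 = (9 + 4·12 + 15)/6 = 72/6 = 12; σ²_Task 5 = ((15−9)/6)² = 1.000

Forward pass:
ES_Task 1 = 0; EF_Task 1 = 6
ES_Task 2 = 6; EF_Task 2 = 6+7 = 13
ES_Task 3 = 13; EF_Task 3 = 13+7 = 20
ES_Task 4 = max(EF_Task 1=6, EF_Task 2=13) = 13; EF_Task 4 = 13+3 = 16
ES_Task 5 = max(EF_Task 3=20, EF_Task 4=16) = 20; EF_Task 5 = 20+12 = 32
Expected project duration μ = 32 hours. Critical path: Task 1 → Task 2 → Task 3 → Task 5.

Variances on critical path: σ²_Task 1=7.111, σ²_Task 2=9.000, σ²_Task 3=0.444, σ²_Task 5=1.000.
Largest is σ²_Task 2 = 9.000.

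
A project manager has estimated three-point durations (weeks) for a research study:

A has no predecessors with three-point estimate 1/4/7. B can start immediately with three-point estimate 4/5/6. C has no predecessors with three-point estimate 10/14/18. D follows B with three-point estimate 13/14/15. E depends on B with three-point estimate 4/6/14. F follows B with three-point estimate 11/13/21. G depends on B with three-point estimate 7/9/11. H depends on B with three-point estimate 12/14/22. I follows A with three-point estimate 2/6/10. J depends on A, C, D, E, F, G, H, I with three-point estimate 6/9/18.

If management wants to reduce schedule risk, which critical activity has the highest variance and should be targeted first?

J

te_A = (1 + 4·4 + 7)/6 = 24/6 = 4; σ²_A = ((7−1)/6)² = 1.000
te_B = (4 + 4·5 + 6)/6 = 30/6 = 5; σ²_B = ((6−4)/6)² = 0.111
te_C = (10 + 4·14 + 18)/6 = 84/6 = 14; σ²_C = ((18−10)/6)² = 1.778
te_D = (13 + 4·14 + 15)/6 = 84/6 = 14; σ²_D = ((15−13)/6)² = 0.111
te_E = (4 + 4·6 + 14)/6 = 42/6 = 7; σ²_E = ((14−4)/6)² = 2.778
te_F = (11 + 4·13 + 21)/6 = 84/6 = 14; σ²_F = ((21−11)/6)² = 2.778
te_G = (7 + 4·9 + 11)/6 = 54/6 = 9; σ²_G = ((11−7)/6)² = 0.444
te_H = (12 + 4·14 + 22)/6 = 90/6 = 15; σ²_H = ((22−12)/6)² = 2.778
te_I = (2 + 4·6 + 10)/6 = 36/6 = 6; σ²_I = ((10−2)/6)² = 1.778
te_J = (6 + 4·9 + 18)/6 = 60/6 = 10; σ²_J = ((18−6)/6)² = 4.000

Forward pass:
ES_A = 0; EF_A = 4
ES_B = 0; EF_B = 5
ES_C = 0; EF_C = 14
ES_D = 5; EF_D = 5+14 = 19
ES_E = 5; EF_E = 5+7 = 12
ES_F = 5; EF_F = 5+14 = 19
ES_G = 5; EF_G = 5+9 = 14
ES_H = 5; EF_H = 5+15 = 20
ES_I = 4; EF_I = 4+6 = 10
ES_J = max(EF_A=4, EF_C=14, EF_D=19, EF_E=12, EF_F=19, EF_G=14, EF_H=20, EF_I=10) = 20; EF_J = 20+10 = 30
Expected project duration μ = 30 weeks. Critical path: B → H → J.

Variances on critical path: σ²_B=0.111, σ²_H=2.778, σ²_J=4.000.
Largest is σ²_J = 4.000.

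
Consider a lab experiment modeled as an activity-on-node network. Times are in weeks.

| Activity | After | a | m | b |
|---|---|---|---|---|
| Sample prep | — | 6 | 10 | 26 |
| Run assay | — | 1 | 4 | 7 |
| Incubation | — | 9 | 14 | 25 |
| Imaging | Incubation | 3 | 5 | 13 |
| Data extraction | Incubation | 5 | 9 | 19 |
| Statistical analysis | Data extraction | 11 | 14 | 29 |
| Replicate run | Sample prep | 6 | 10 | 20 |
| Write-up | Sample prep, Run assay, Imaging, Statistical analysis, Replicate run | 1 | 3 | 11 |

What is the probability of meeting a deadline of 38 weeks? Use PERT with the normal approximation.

0.078

te_Sample prep = (6 + 4·10 + 26)/6 = 72/6 = 12; σ²_Sample prep = ((26−6)/6)² = 11.111
te_Run assay = (1 + 4·4 + 7)/6 = 24/6 = 4; σ²_Run assay = ((7−1)/6)² = 1.000
te_Incubation = (9 + 4·14 + 25)/6 = 90/6 = 15; σ²_Incubation = ((25−9)/6)² = 7.111
te_Imaging = (3 + 4·5 + 13)/6 = 36/6 = 6; σ²_Imaging = ((13−3)/6)² = 2.778
te_Data extraction = (5 + 4·9 + 19)/6 = 60/6 = 10; σ²_Data extraction = ((19−5)/6)² = 5.444
te_Statistical analysis = (11 + 4·14 + 29)/6 = 96/6 = 16; σ²_Statistical analysis = ((29−11)/6)² = 9.000
te_Replicate run = (6 + 4·10 + 20)/6 = 66/6 = 11; σ²_Replicate run = ((20−6)/6)² = 5.444
te_Write-up = (1 + 4·3 + 11)/6 = 24/6 = 4; σ²_Write-up = ((11−1)/6)² = 2.778

Forward pass:
ES_Sample prep = 0; EF_Sample prep = 12
ES_Run assay = 0; EF_Run assay = 4
ES_Incubation = 0; EF_Incubation = 15
ES_Imaging = 15; EF_Imaging = 15+6 = 21
ES_Data extraction = 15; EF_Data extraction = 15+10 = 25
ES_Statistical analysis = 25; EF_Statistical analysis = 25+16 = 41
ES_Replicate run = 12; EF_Replicate run = 12+11 = 23
ES_Write-up = max(EF_Sample prep=12, EF_Run assay=4, EF_Imaging=21, EF_Statistical analysis=41, EF_Replicate run=23) = 41; EF_Write-up = 41+4 = 45
Expected project duration μ = 45 weeks. Critical path: Incubation → Data extraction → Statistical analysis → Write-up.

Variance along critical path = 7.111 + 5.444 + 9.000 + 2.778 = 24.333; σ = √24.333 = 4.933 weeks.
Z = (38 − 45) / 4.933 = -1.419
P(T ≤ 38) = Φ(-1.419) ≈ 0.078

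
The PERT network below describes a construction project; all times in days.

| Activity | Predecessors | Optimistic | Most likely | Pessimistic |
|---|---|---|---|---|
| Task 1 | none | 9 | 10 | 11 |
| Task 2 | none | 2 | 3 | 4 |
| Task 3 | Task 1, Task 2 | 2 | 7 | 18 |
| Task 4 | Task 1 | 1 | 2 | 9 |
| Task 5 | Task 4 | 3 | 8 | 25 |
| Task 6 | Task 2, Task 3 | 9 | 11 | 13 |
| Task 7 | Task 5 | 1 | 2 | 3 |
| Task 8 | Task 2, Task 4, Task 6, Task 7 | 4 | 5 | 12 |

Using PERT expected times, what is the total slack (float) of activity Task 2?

te_Task 1 = (9 + 4·10 + 11)/6 = 60/6 = 10
te_Task 2 = (2 + 4·3 + 4)/6 = 18/6 = 3
te_Task 3 = (2 + 4·7 + 18)/6 = 48/6 = 8
te_Task 4 = (1 + 4·2 + 9)/6 = 18/6 = 3
te_Task 5 = (3 + 4·8 + 25)/6 = 60/6 = 10
te_Task 6 = (9 + 4·11 + 13)/6 = 66/6 = 11
te_Task 7 = (1 + 4·2 + 3)/6 = 12/6 = 2
te_Task 8 = (4 + 4·5 + 12)/6 = 36/6 = 6

Forward pass:
ES_Task 1 = 0; EF_Task 1 = 10
ES_Task 2 = 0; EF_Task 2 = 3
ES_Task 3 = max(EF_Task 1=10, EF_Task 2=3) = 10; EF_Task 3 = 10+8 = 18
ES_Task 4 = 10; EF_Task 4 = 10+3 = 13
ES_Task 5 = 13; EF_Task 5 = 13+10 = 23
ES_Task 6 = max(EF_Task 2=3, EF_Task 3=18) = 18; EF_Task 6 = 18+11 = 29
ES_Task 7 = 23; EF_Task 7 = 23+2 = 25
ES_Task 8 = max(EF_Task 2=3, EF_Task 4=13, EF_Task 6=29, EF_Task 7=25) = 29; EF_Task 8 = 29+6 = 35
Expected project duration μ = 35 days. Critical path: Task 1 → Task 3 → Task 6 → Task 8.

Backward pass:
LF_Task 8 = 35; LS_Task 8 = 35−6 = 29
LF_Task 7 = LS_Task 8 = 29; LS_Task 7 = 29−2 = 27
LF_Task 6 = LS_Task 8 = 29; LS_Task 6 = 29−11 = 18
LF_Task 5 = LS_Task 7 = 27; LS_Task 5 = 27−10 = 17
LF_Task 4 = min(LS_Task 5=17, LS_Task 8=29) = 17; LS_Task 4 = 17−3 = 14
LF_Task 3 = LS_Task 6 = 18; LS_Task 3 = 18−8 = 10
LF_Task 2 = min(LS_Task 3=10, LS_Task 6=18, LS_Task 8=29) = 10; LS_Task 2 = 10−3 = 7
LF_Task 1 = min(LS_Task 3=10, LS_Task 4=14) = 10; LS_Task 1 = 10−10 = 0
Slack_Task 2 = LS_Task 2 − ES_Task 2 = 7 − 0 = 7

7 days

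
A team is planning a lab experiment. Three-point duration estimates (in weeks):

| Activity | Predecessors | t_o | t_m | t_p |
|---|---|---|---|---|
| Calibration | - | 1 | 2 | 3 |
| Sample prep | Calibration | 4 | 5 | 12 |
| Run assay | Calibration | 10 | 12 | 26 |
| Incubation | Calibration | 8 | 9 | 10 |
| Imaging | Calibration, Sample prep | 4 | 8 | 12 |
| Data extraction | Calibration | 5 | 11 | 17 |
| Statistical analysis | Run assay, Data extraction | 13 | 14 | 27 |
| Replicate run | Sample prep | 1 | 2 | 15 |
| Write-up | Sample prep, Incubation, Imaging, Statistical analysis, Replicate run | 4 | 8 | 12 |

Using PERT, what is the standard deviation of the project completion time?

te_Calibration = (1 + 4·2 + 3)/6 = 12/6 = 2; σ²_Calibration = ((3−1)/6)² = 0.111
te_Sample prep = (4 + 4·5 + 12)/6 = 36/6 = 6; σ²_Sample prep = ((12−4)/6)² = 1.778
te_Run assay = (10 + 4·12 + 26)/6 = 84/6 = 14; σ²_Run assay = ((26−10)/6)² = 7.111
te_Incubation = (8 + 4·9 + 10)/6 = 54/6 = 9; σ²_Incubation = ((10−8)/6)² = 0.111
te_Imaging = (4 + 4·8 + 12)/6 = 48/6 = 8; σ²_Imaging = ((12−4)/6)² = 1.778
te_Data extraction = (5 + 4·11 + 17)/6 = 66/6 = 11; σ²_Data extraction = ((17−5)/6)² = 4.000
te_Statistical analysis = (13 + 4·14 + 27)/6 = 96/6 = 16; σ²_Statistical analysis = ((27−13)/6)² = 5.444
te_Replicate run = (1 + 4·2 + 15)/6 = 24/6 = 4; σ²_Replicate run = ((15−1)/6)² = 5.444
te_Write-up = (4 + 4·8 + 12)/6 = 48/6 = 8; σ²_Write-up = ((12−4)/6)² = 1.778

Forward pass:
ES_Calibration = 0; EF_Calibration = 2
ES_Sample prep = 2; EF_Sample prep = 2+6 = 8
ES_Run assay = 2; EF_Run assay = 2+14 = 16
ES_Incubation = 2; EF_Incubation = 2+9 = 11
ES_Imaging = max(EF_Calibration=2, EF_Sample prep=8) = 8; EF_Imaging = 8+8 = 16
ES_Data extraction = 2; EF_Data extraction = 2+11 = 13
ES_Statistical analysis = max(EF_Run assay=16, EF_Data extraction=13) = 16; EF_Statistical analysis = 16+16 = 32
ES_Replicate run = 8; EF_Replicate run = 8+4 = 12
ES_Write-up = max(EF_Sample prep=8, EF_Incubation=11, EF_Imaging=16, EF_Statistical analysis=32, EF_Replicate run=12) = 32; EF_Write-up = 32+8 = 40
Expected project duration μ = 40 weeks. Critical path: Calibration → Run assay → Statistical analysis → Write-up.

Variance along critical path = 0.111 + 7.111 + 5.444 + 1.778 = 14.444
σ = √14.444 = 3.801 weeks

3.80 weeks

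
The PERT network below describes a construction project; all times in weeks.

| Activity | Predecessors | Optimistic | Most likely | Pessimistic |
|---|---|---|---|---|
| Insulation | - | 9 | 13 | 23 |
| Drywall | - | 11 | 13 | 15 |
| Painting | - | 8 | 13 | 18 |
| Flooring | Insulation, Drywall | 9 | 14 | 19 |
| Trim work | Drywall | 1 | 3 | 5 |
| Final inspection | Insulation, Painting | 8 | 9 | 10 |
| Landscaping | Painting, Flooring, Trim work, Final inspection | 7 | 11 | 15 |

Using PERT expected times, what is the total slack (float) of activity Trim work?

12 weeks

te_Insulation = (9 + 4·13 + 23)/6 = 84/6 = 14
te_Drywall = (11 + 4·13 + 15)/6 = 78/6 = 13
te_Painting = (8 + 4·13 + 18)/6 = 78/6 = 13
te_Flooring = (9 + 4·14 + 19)/6 = 84/6 = 14
te_Trim work = (1 + 4·3 + 5)/6 = 18/6 = 3
te_Final inspection = (8 + 4·9 + 10)/6 = 54/6 = 9
te_Landscaping = (7 + 4·11 + 15)/6 = 66/6 = 11

Forward pass:
ES_Insulation = 0; EF_Insulation = 14
ES_Drywall = 0; EF_Drywall = 13
ES_Painting = 0; EF_Painting = 13
ES_Flooring = max(EF_Insulation=14, EF_Drywall=13) = 14; EF_Flooring = 14+14 = 28
ES_Trim work = 13; EF_Trim work = 13+3 = 16
ES_Final inspection = max(EF_Insulation=14, EF_Painting=13) = 14; EF_Final inspection = 14+9 = 23
ES_Landscaping = max(EF_Painting=13, EF_Flooring=28, EF_Trim work=16, EF_Final inspection=23) = 28; EF_Landscaping = 28+11 = 39
Expected project duration μ = 39 weeks. Critical path: Insulation → Flooring → Landscaping.

Backward pass:
LF_Landscaping = 39; LS_Landscaping = 39−11 = 28
LF_Final inspection = LS_Landscaping = 28; LS_Final inspection = 28−9 = 19
LF_Trim work = LS_Landscaping = 28; LS_Trim work = 28−3 = 25
LF_Flooring = LS_Landscaping = 28; LS_Flooring = 28−14 = 14
LF_Painting = min(LS_Final inspection=19, LS_Landscaping=28) = 19; LS_Painting = 19−13 = 6
LF_Drywall = min(LS_Flooring=14, LS_Trim work=25) = 14; LS_Drywall = 14−13 = 1
LF_Insulation = min(LS_Flooring=14, LS_Final inspection=19) = 14; LS_Insulation = 14−14 = 0
Slack_Trim work = LS_Trim work − ES_Trim work = 25 − 13 = 12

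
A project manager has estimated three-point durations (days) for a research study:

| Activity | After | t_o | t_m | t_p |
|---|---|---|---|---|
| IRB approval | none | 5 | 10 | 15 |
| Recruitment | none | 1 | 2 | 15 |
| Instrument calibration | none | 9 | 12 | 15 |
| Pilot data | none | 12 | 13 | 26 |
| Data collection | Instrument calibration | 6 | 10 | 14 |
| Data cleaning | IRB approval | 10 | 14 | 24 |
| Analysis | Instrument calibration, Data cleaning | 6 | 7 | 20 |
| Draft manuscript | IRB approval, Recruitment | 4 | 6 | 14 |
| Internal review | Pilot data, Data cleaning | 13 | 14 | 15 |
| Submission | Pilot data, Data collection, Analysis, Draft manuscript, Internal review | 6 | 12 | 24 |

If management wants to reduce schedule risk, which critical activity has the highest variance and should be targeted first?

Submission

te_IRB approval = (5 + 4·10 + 15)/6 = 60/6 = 10; σ²_IRB approval = ((15−5)/6)² = 2.778
te_Recruitment = (1 + 4·2 + 15)/6 = 24/6 = 4; σ²_Recruitment = ((15−1)/6)² = 5.444
te_Instrument calibration = (9 + 4·12 + 15)/6 = 72/6 = 12; σ²_Instrument calibration = ((15−9)/6)² = 1.000
te_Pilot data = (12 + 4·13 + 26)/6 = 90/6 = 15; σ²_Pilot data = ((26−12)/6)² = 5.444
te_Data collection = (6 + 4·10 + 14)/6 = 60/6 = 10; σ²_Data collection = ((14−6)/6)² = 1.778
te_Data cleaning = (10 + 4·14 + 24)/6 = 90/6 = 15; σ²_Data cleaning = ((24−10)/6)² = 5.444
te_Analysis = (6 + 4·7 + 20)/6 = 54/6 = 9; σ²_Analysis = ((20−6)/6)² = 5.444
te_Draft manuscript = (4 + 4·6 + 14)/6 = 42/6 = 7; σ²_Draft manuscript = ((14−4)/6)² = 2.778
te_Internal review = (13 + 4·14 + 15)/6 = 84/6 = 14; σ²_Internal review = ((15−13)/6)² = 0.111
te_Submission = (6 + 4·12 + 24)/6 = 78/6 = 13; σ²_Submission = ((24−6)/6)² = 9.000

Forward pass:
ES_IRB approval = 0; EF_IRB approval = 10
ES_Recruitment = 0; EF_Recruitment = 4
ES_Instrument calibration = 0; EF_Instrument calibration = 12
ES_Pilot data = 0; EF_Pilot data = 15
ES_Data collection = 12; EF_Data collection = 12+10 = 22
ES_Data cleaning = 10; EF_Data cleaning = 10+15 = 25
ES_Analysis = max(EF_Instrument calibration=12, EF_Data cleaning=25) = 25; EF_Analysis = 25+9 = 34
ES_Draft manuscript = max(EF_IRB approval=10, EF_Recruitment=4) = 10; EF_Draft manuscript = 10+7 = 17
ES_Internal review = max(EF_Pilot data=15, EF_Data cleaning=25) = 25; EF_Internal review = 25+14 = 39
ES_Submission = max(EF_Pilot data=15, EF_Data collection=22, EF_Analysis=34, EF_Draft manuscript=17, EF_Internal review=39) = 39; EF_Submission = 39+13 = 52
Expected project duration μ = 52 days. Critical path: IRB approval → Data cleaning → Internal review → Submission.

Variances on critical path: σ²_IRB approval=2.778, σ²_Data cleaning=5.444, σ²_Internal review=0.111, σ²_Submission=9.000.
Largest is σ²_Submission = 9.000.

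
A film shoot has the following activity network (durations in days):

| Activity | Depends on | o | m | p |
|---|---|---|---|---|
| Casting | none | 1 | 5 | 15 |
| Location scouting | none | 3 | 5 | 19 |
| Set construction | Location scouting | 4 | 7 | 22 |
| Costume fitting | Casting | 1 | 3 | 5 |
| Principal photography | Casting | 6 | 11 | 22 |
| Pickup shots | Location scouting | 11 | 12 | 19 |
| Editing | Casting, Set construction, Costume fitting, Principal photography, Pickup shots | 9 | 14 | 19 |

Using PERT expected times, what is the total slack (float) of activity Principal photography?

te_Casting = (1 + 4·5 + 15)/6 = 36/6 = 6
te_Location scouting = (3 + 4·5 + 19)/6 = 42/6 = 7
te_Set construction = (4 + 4·7 + 22)/6 = 54/6 = 9
te_Costume fitting = (1 + 4·3 + 5)/6 = 18/6 = 3
te_Principal photography = (6 + 4·11 + 22)/6 = 72/6 = 12
te_Pickup shots = (11 + 4·12 + 19)/6 = 78/6 = 13
te_Editing = (9 + 4·14 + 19)/6 = 84/6 = 14

Forward pass:
ES_Casting = 0; EF_Casting = 6
ES_Location scouting = 0; EF_Location scouting = 7
ES_Set construction = 7; EF_Set construction = 7+9 = 16
ES_Costume fitting = 6; EF_Costume fitting = 6+3 = 9
ES_Principal photography = 6; EF_Principal photography = 6+12 = 18
ES_Pickup shots = 7; EF_Pickup shots = 7+13 = 20
ES_Editing = max(EF_Casting=6, EF_Set construction=16, EF_Costume fitting=9, EF_Principal photography=18, EF_Pickup shots=20) = 20; EF_Editing = 20+14 = 34
Expected project duration μ = 34 days. Critical path: Location scouting → Pickup shots → Editing.

Backward pass:
LF_Editing = 34; LS_Editing = 34−14 = 20
LF_Pickup shots = LS_Editing = 20; LS_Pickup shots = 20−13 = 7
LF_Principal photography = LS_Editing = 20; LS_Principal photography = 20−12 = 8
LF_Costume fitting = LS_Editing = 20; LS_Costume fitting = 20−3 = 17
LF_Set construction = LS_Editing = 20; LS_Set construction = 20−9 = 11
LF_Location scouting = min(LS_Set construction=11, LS_Pickup shots=7) = 7; LS_Location scouting = 7−7 = 0
LF_Casting = min(LS_Costume fitting=17, LS_Principal photography=8, LS_Editing=20) = 8; LS_Casting = 8−6 = 2
Slack_Principal photography = LS_Principal photography − ES_Principal photography = 8 − 6 = 2

2 days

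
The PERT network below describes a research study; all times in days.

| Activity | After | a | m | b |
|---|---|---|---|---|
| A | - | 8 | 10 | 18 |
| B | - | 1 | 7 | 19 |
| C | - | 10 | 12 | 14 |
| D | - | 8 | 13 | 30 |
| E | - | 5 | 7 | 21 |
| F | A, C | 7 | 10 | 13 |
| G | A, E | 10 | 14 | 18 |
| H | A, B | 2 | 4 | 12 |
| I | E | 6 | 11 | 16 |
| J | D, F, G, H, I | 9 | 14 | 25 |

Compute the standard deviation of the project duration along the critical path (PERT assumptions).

te_A = (8 + 4·10 + 18)/6 = 66/6 = 11; σ²_A = ((18−8)/6)² = 2.778
te_B = (1 + 4·7 + 19)/6 = 48/6 = 8; σ²_B = ((19−1)/6)² = 9.000
te_C = (10 + 4·12 + 14)/6 = 72/6 = 12; σ²_C = ((14−10)/6)² = 0.444
te_D = (8 + 4·13 + 30)/6 = 90/6 = 15; σ²_D = ((30−8)/6)² = 13.444
te_E = (5 + 4·7 + 21)/6 = 54/6 = 9; σ²_E = ((21−5)/6)² = 7.111
te_F = (7 + 4·10 + 13)/6 = 60/6 = 10; σ²_F = ((13−7)/6)² = 1.000
te_G = (10 + 4·14 + 18)/6 = 84/6 = 14; σ²_G = ((18−10)/6)² = 1.778
te_H = (2 + 4·4 + 12)/6 = 30/6 = 5; σ²_H = ((12−2)/6)² = 2.778
te_I = (6 + 4·11 + 16)/6 = 66/6 = 11; σ²_I = ((16−6)/6)² = 2.778
te_J = (9 + 4·14 + 25)/6 = 90/6 = 15; σ²_J = ((25−9)/6)² = 7.111

Forward pass:
ES_A = 0; EF_A = 11
ES_B = 0; EF_B = 8
ES_C = 0; EF_C = 12
ES_D = 0; EF_D = 15
ES_E = 0; EF_E = 9
ES_F = max(EF_A=11, EF_C=12) = 12; EF_F = 12+10 = 22
ES_G = max(EF_A=11, EF_E=9) = 11; EF_G = 11+14 = 25
ES_H = max(EF_A=11, EF_B=8) = 11; EF_H = 11+5 = 16
ES_I = 9; EF_I = 9+11 = 20
ES_J = max(EF_D=15, EF_F=22, EF_G=25, EF_H=16, EF_I=20) = 25; EF_J = 25+15 = 40
Expected project duration μ = 40 days. Critical path: A → G → J.

Variance along critical path = 2.778 + 1.778 + 7.111 = 11.667
σ = √11.667 = 3.416 days

3.42 days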